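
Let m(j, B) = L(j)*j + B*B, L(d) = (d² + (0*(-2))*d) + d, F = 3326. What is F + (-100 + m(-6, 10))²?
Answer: 35726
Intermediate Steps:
L(d) = d + d² (L(d) = (d² + 0*d) + d = (d² + 0) + d = d² + d = d + d²)
m(j, B) = B² + j²*(1 + j) (m(j, B) = (j*(1 + j))*j + B*B = j²*(1 + j) + B² = B² + j²*(1 + j))
F + (-100 + m(-6, 10))² = 3326 + (-100 + (10² + (-6)²*(1 - 6)))² = 3326 + (-100 + (100 + 36*(-5)))² = 3326 + (-100 + (100 - 180))² = 3326 + (-100 - 80)² = 3326 + (-180)² = 3326 + 32400 = 35726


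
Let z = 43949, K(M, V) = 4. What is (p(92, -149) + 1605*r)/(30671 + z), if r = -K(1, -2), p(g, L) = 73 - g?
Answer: -6439/74620 ≈ -0.086291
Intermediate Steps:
r = -4 (r = -1*4 = -4)
(p(92, -149) + 1605*r)/(30671 + z) = ((73 - 1*92) + 1605*(-4))/(30671 + 43949) = ((73 - 92) - 6420)/74620 = (-19 - 6420)*(1/74620) = -6439*1/74620 = -6439/74620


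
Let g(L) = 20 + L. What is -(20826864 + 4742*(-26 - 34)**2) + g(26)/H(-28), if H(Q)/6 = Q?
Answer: -3183437399/84 ≈ -3.7898e+7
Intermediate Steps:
H(Q) = 6*Q
-(20826864 + 4742*(-26 - 34)**2) + g(26)/H(-28) = -(20826864 + 4742*(-26 - 34)**2) + (20 + 26)/((6*(-28))) = -4742/(1/(4392 + (-60)**2)) + 46/(-168) = -4742/(1/(4392 + 3600)) + 46*(-1/168) = -4742/(1/7992) - 23/84 = -4742/1/7992 - 23/84 = -4742*7992 - 23/84 = -37898064 - 23/84 = -3183437399/84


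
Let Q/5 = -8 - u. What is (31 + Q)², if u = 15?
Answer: 7056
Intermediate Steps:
Q = -115 (Q = 5*(-8 - 1*15) = 5*(-8 - 15) = 5*(-23) = -115)
(31 + Q)² = (31 - 115)² = (-84)² = 7056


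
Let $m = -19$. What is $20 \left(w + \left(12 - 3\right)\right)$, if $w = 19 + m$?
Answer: $180$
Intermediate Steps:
$w = 0$ ($w = 19 - 19 = 0$)
$20 \left(w + \left(12 - 3\right)\right) = 20 \left(0 + \left(12 - 3\right)\right) = 20 \left(0 + 9\right) = 20 \cdot 9 = 180$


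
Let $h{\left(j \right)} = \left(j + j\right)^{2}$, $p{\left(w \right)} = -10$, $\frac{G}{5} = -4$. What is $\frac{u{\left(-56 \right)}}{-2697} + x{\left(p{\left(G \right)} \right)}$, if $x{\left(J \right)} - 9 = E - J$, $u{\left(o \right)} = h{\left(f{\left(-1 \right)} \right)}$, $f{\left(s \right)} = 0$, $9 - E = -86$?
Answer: $114$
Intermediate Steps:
$G = -20$ ($G = 5 \left(-4\right) = -20$)
$E = 95$ ($E = 9 - -86 = 9 + 86 = 95$)
$h{\left(j \right)} = 4 j^{2}$ ($h{\left(j \right)} = \left(2 j\right)^{2} = 4 j^{2}$)
$u{\left(o \right)} = 0$ ($u{\left(o \right)} = 4 \cdot 0^{2} = 4 \cdot 0 = 0$)
$x{\left(J \right)} = 104 - J$ ($x{\left(J \right)} = 9 - \left(-95 + J\right) = 104 - J$)
$\frac{u{\left(-56 \right)}}{-2697} + x{\left(p{\left(G \right)} \right)} = \frac{0}{-2697} + \left(104 - -10\right) = 0 \left(- \frac{1}{2697}\right) + \left(104 + 10\right) = 0 + 114 = 114$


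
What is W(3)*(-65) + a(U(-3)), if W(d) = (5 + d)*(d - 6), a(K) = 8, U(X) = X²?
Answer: 1568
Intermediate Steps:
W(d) = (-6 + d)*(5 + d) (W(d) = (5 + d)*(-6 + d) = (-6 + d)*(5 + d))
W(3)*(-65) + a(U(-3)) = (-30 + 3² - 1*3)*(-65) + 8 = (-30 + 9 - 3)*(-65) + 8 = -24*(-65) + 8 = 1560 + 8 = 1568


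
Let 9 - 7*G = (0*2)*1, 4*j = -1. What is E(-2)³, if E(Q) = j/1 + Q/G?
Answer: -274625/46656 ≈ -5.8862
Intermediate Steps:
j = -¼ (j = (¼)*(-1) = -¼ ≈ -0.25000)
G = 9/7 (G = 9/7 - 0*2/7 = 9/7 - 0 = 9/7 - ⅐*0 = 9/7 + 0 = 9/7 ≈ 1.2857)
E(Q) = -¼ + 7*Q/9 (E(Q) = -¼/1 + Q/(9/7) = -¼*1 + Q*(7/9) = -¼ + 7*Q/9)
E(-2)³ = (-¼ + (7/9)*(-2))³ = (-¼ - 14/9)³ = (-65/36)³ = -274625/46656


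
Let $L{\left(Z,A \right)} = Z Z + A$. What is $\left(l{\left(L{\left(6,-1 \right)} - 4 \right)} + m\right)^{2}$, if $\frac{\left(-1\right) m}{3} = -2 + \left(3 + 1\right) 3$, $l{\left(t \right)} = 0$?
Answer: $900$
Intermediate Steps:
$L{\left(Z,A \right)} = A + Z^{2}$ ($L{\left(Z,A \right)} = Z^{2} + A = A + Z^{2}$)
$m = -30$ ($m = - 3 \left(-2 + \left(3 + 1\right) 3\right) = - 3 \left(-2 + 4 \cdot 3\right) = - 3 \left(-2 + 12\right) = \left(-3\right) 10 = -30$)
$\left(l{\left(L{\left(6,-1 \right)} - 4 \right)} + m\right)^{2} = \left(0 - 30\right)^{2} = \left(-30\right)^{2} = 900$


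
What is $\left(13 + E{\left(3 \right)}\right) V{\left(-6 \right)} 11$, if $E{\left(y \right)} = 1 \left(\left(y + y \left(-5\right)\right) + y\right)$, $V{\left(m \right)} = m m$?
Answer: $1584$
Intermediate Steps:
$V{\left(m \right)} = m^{2}$
$E{\left(y \right)} = - 3 y$ ($E{\left(y \right)} = 1 \left(\left(y - 5 y\right) + y\right) = 1 \left(- 4 y + y\right) = 1 \left(- 3 y\right) = - 3 y$)
$\left(13 + E{\left(3 \right)}\right) V{\left(-6 \right)} 11 = \left(13 - 9\right) \left(-6\right)^{2} \cdot 11 = \left(13 - 9\right) 36 \cdot 11 = 4 \cdot 36 \cdot 11 = 144 \cdot 11 = 1584$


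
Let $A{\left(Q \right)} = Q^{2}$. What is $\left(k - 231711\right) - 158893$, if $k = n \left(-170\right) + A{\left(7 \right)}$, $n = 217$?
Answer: $-427445$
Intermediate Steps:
$k = -36841$ ($k = 217 \left(-170\right) + 7^{2} = -36890 + 49 = -36841$)
$\left(k - 231711\right) - 158893 = \left(-36841 - 231711\right) - 158893 = -268552 - 158893 = -427445$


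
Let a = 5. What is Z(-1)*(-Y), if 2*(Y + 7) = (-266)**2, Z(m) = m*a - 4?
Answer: 318339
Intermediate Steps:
Z(m) = -4 + 5*m (Z(m) = m*5 - 4 = 5*m - 4 = -4 + 5*m)
Y = 35371 (Y = -7 + (1/2)*(-266)**2 = -7 + (1/2)*70756 = -7 + 35378 = 35371)
Z(-1)*(-Y) = (-4 + 5*(-1))*(-1*35371) = (-4 - 5)*(-35371) = -9*(-35371) = 318339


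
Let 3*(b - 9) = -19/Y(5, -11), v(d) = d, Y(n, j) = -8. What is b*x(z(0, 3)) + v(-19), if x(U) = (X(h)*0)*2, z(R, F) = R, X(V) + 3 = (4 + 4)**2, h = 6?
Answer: -19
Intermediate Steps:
X(V) = 61 (X(V) = -3 + (4 + 4)**2 = -3 + 8**2 = -3 + 64 = 61)
x(U) = 0 (x(U) = (61*0)*2 = 0*2 = 0)
b = 235/24 (b = 9 + (-19/(-8))/3 = 9 + (-19*(-1/8))/3 = 9 + (1/3)*(19/8) = 9 + 19/24 = 235/24 ≈ 9.7917)
b*x(z(0, 3)) + v(-19) = (235/24)*0 - 19 = 0 - 19 = -19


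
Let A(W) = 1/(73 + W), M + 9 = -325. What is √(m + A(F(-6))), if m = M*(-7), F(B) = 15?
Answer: √4526390/44 ≈ 48.353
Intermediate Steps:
M = -334 (M = -9 - 325 = -334)
m = 2338 (m = -334*(-7) = 2338)
√(m + A(F(-6))) = √(2338 + 1/(73 + 15)) = √(2338 + 1/88) = √(205745/88) = √4526390/44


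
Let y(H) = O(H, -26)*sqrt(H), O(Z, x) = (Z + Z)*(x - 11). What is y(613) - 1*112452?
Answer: -112452 - 45362*sqrt(613) ≈ -1.2356e+6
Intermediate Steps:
O(Z, x) = 2*Z*(-11 + x) (O(Z, x) = (2*Z)*(-11 + x) = 2*Z*(-11 + x))
y(H) = -74*H**(3/2) (y(H) = (2*H*(-11 - 26))*sqrt(H) = (2*H*(-37))*sqrt(H) = (-74*H)*sqrt(H) = -74*H**(3/2))
y(613) - 1*112452 = -45362*sqrt(613) - 1*112452 = -45362*sqrt(613) - 112452 = -112452 - 45362*sqrt(613)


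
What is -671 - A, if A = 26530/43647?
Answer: -29313667/43647 ≈ -671.61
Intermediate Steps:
A = 26530/43647 (A = 26530*(1/43647) = 26530/43647 ≈ 0.60783)
-671 - A = -671 - 1*26530/43647 = -671 - 26530/43647 = -29313667/43647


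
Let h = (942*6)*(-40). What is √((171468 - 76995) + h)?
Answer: 3*I*√14623 ≈ 362.78*I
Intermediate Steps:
h = -226080 (h = 5652*(-40) = -226080)
√((171468 - 76995) + h) = √((171468 - 76995) - 226080) = √(94473 - 226080) = √(-131607) = 3*I*√14623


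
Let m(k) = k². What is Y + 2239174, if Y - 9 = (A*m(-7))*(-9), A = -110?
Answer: 2287693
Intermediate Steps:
Y = 48519 (Y = 9 - 110*(-7)²*(-9) = 9 - 110*49*(-9) = 9 - 5390*(-9) = 9 + 48510 = 48519)
Y + 2239174 = 48519 + 2239174 = 2287693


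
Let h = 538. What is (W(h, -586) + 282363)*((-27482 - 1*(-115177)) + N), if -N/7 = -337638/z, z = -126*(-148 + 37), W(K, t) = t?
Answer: 8244430964116/333 ≈ 2.4758e+10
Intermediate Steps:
z = 13986 (z = -126*(-111) = 13986)
N = 56273/333 (N = -(-2363466)/13986 = -7*(-8039/333) = 56273/333 ≈ 168.99)
(W(h, -586) + 282363)*((-27482 - 1*(-115177)) + N) = (-586 + 282363)*((-27482 - 1*(-115177)) + 56273/333) = 281777*((-27482 + 115177) + 56273/333) = 281777*(87695 + 56273/333) = 281777*(29258708/333) = 8244430964116/333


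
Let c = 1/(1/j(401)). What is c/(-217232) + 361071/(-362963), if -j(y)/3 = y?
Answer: -1813942581/1833655312 ≈ -0.98925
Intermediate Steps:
j(y) = -3*y
c = -1203 (c = 1/(1/(-3*401)) = 1/(1/(-1203)) = 1/(-1/1203) = -1203)
c/(-217232) + 361071/(-362963) = -1203/(-217232) + 361071/(-362963) = -1203*(-1/217232) + 361071*(-1/362963) = 1203/217232 - 8397/8441 = -1813942581/1833655312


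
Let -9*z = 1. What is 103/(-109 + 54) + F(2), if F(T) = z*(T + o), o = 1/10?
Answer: -139/66 ≈ -2.1061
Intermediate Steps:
z = -⅑ (z = -⅑*1 = -⅑ ≈ -0.11111)
o = ⅒ ≈ 0.10000
F(T) = -1/90 - T/9 (F(T) = -(T + ⅒)/9 = -(⅒ + T)/9 = -1/90 - T/9)
103/(-109 + 54) + F(2) = 103/(-109 + 54) + (-1/90 - ⅑*2) = 103/(-55) + (-1/90 - 2/9) = 103*(-1/55) - 7/30 = -103/55 - 7/30 = -139/66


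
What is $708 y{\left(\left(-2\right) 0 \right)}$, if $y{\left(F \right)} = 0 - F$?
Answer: $0$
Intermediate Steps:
$y{\left(F \right)} = - F$
$708 y{\left(\left(-2\right) 0 \right)} = 708 \left(- \left(-2\right) 0\right) = 708 \left(\left(-1\right) 0\right) = 708 \cdot 0 = 0$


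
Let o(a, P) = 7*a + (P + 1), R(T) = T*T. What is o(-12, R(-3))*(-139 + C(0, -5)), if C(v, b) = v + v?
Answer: 10286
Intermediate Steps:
C(v, b) = 2*v
R(T) = T²
o(a, P) = 1 + P + 7*a (o(a, P) = 7*a + (1 + P) = 1 + P + 7*a)
o(-12, R(-3))*(-139 + C(0, -5)) = (1 + (-3)² + 7*(-12))*(-139 + 2*0) = (1 + 9 - 84)*(-139 + 0) = -74*(-139) = 10286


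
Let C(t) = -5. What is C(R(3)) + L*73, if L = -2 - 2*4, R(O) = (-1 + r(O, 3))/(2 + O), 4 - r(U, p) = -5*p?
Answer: -735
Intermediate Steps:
r(U, p) = 4 + 5*p (r(U, p) = 4 - (-5)*p = 4 + 5*p)
R(O) = 18/(2 + O) (R(O) = (-1 + (4 + 5*3))/(2 + O) = (-1 + (4 + 15))/(2 + O) = (-1 + 19)/(2 + O) = 18/(2 + O))
L = -10 (L = -2 - 8 = -10)
C(R(3)) + L*73 = -5 - 10*73 = -5 - 730 = -735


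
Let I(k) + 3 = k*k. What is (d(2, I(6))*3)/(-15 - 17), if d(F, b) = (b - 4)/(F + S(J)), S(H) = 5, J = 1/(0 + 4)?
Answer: -87/224 ≈ -0.38839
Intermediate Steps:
J = ¼ (J = 1/4 = ¼ ≈ 0.25000)
I(k) = -3 + k² (I(k) = -3 + k*k = -3 + k²)
d(F, b) = (-4 + b)/(5 + F) (d(F, b) = (b - 4)/(F + 5) = (-4 + b)/(5 + F))
(d(2, I(6))*3)/(-15 - 17) = (((-4 + (-3 + 6²))/(5 + 2))*3)/(-15 - 17) = (((-4 + (-3 + 36))/7)*3)/(-32) = (((-4 + 33)/7)*3)*(-1/32) = (((⅐)*29)*3)*(-1/32) = ((29/7)*3)*(-1/32) = (87/7)*(-1/32) = -87/224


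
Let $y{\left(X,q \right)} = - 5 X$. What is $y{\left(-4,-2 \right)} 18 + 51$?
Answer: $411$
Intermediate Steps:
$y{\left(-4,-2 \right)} 18 + 51 = \left(-5\right) \left(-4\right) 18 + 51 = 20 \cdot 18 + 51 = 360 + 51 = 411$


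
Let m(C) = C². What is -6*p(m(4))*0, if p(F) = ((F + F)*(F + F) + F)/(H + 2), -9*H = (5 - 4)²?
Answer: 0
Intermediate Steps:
H = -⅑ (H = -(5 - 4)²/9 = -⅑*1² = -⅑*1 = -⅑ ≈ -0.11111)
p(F) = 9*F/17 + 36*F²/17 (p(F) = ((F + F)*(F + F) + F)/(-⅑ + 2) = ((2*F)*(2*F) + F)/(17/9) = (4*F² + F)*(9/17) = (F + 4*F²)*(9/17) = 9*F/17 + 36*F²/17)
-6*p(m(4))*0 = -54*4²*(1 + 4*4²)/17*0 = -54*16*(1 + 4*16)/17*0 = -54*16*(1 + 64)/17*0 = -54*16*65/17*0 = -6*9360/17*0 = -56160/17*0 = 0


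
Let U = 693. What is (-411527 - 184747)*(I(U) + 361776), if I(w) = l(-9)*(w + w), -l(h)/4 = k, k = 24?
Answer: -136379789280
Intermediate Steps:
l(h) = -96 (l(h) = -4*24 = -96)
I(w) = -192*w (I(w) = -96*(w + w) = -192*w)
(-411527 - 184747)*(I(U) + 361776) = (-411527 - 184747)*(-192*693 + 361776) = -596274*(-133056 + 361776) = -596274*228720 = -136379789280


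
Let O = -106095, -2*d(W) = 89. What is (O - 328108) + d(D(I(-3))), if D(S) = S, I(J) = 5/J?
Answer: -868495/2 ≈ -4.3425e+5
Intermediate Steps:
d(W) = -89/2 (d(W) = -1/2*89 = -89/2)
(O - 328108) + d(D(I(-3))) = (-106095 - 328108) - 89/2 = -434203 - 89/2 = -868495/2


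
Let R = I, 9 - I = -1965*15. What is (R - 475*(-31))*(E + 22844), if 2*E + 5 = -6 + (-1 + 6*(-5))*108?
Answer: 1871322761/2 ≈ 9.3566e+8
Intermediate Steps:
E = -3359/2 (E = -5/2 + (-6 + (-1 + 6*(-5))*108)/2 = -5/2 + (-6 + (-1 - 30)*108)/2 = -5/2 + (-6 - 31*108)/2 = -5/2 + (-6 - 3348)/2 = -5/2 + (½)*(-3354) = -5/2 - 1677 = -3359/2 ≈ -1679.5)
I = 29484 (I = 9 - (-1965)*15 = 9 - 1*(-29475) = 9 + 29475 = 29484)
R = 29484
(R - 475*(-31))*(E + 22844) = (29484 - 475*(-31))*(-3359/2 + 22844) = (29484 + 14725)*(42329/2) = 44209*(42329/2) = 1871322761/2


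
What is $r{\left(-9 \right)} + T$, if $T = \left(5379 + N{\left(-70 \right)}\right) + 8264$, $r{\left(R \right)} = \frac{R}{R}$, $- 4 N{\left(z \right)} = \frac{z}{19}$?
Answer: $\frac{518507}{38} \approx 13645.0$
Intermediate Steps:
$N{\left(z \right)} = - \frac{z}{76}$ ($N{\left(z \right)} = - \frac{z \frac{1}{19}}{4} = - \frac{\frac{1}{19} z}{4} = - \frac{z}{76}$)
$r{\left(R \right)} = 1$
$T = \frac{518469}{38}$ ($T = \left(5379 - - \frac{35}{38}\right) + 8264 = \left(5379 + \frac{35}{38}\right) + 8264 = \frac{204437}{38} + 8264 = \frac{518469}{38} \approx 13644.0$)
$r{\left(-9 \right)} + T = 1 + \frac{518469}{38} = \frac{518507}{38}$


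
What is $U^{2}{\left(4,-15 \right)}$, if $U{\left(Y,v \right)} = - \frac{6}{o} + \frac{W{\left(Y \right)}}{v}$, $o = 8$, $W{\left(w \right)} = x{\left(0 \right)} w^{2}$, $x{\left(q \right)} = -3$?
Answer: $\frac{2401}{400} \approx 6.0025$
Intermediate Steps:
$W{\left(w \right)} = - 3 w^{2}$
$U{\left(Y,v \right)} = - \frac{3}{4} - \frac{3 Y^{2}}{v}$ ($U{\left(Y,v \right)} = - \frac{6}{8} + \frac{\left(-3\right) Y^{2}}{v} = \left(-6\right) \frac{1}{8} - \frac{3 Y^{2}}{v} = - \frac{3}{4} - \frac{3 Y^{2}}{v}$)
$U^{2}{\left(4,-15 \right)} = \left(- \frac{3}{4} - \frac{3 \cdot 4^{2}}{-15}\right)^{2} = \left(- \frac{3}{4} - 48 \left(- \frac{1}{15}\right)\right)^{2} = \left(- \frac{3}{4} + \frac{16}{5}\right)^{2} = \left(\frac{49}{20}\right)^{2} = \frac{2401}{400}$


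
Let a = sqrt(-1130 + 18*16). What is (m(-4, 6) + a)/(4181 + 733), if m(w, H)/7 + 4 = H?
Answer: 1/351 + I*sqrt(842)/4914 ≈ 0.002849 + 0.005905*I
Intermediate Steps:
a = I*sqrt(842) (a = sqrt(-1130 + 288) = sqrt(-842) = I*sqrt(842) ≈ 29.017*I)
m(w, H) = -28 + 7*H
(m(-4, 6) + a)/(4181 + 733) = ((-28 + 7*6) + I*sqrt(842))/(4181 + 733) = ((-28 + 42) + I*sqrt(842))/4914 = (14 + I*sqrt(842))*(1/4914) = 1/351 + I*sqrt(842)/4914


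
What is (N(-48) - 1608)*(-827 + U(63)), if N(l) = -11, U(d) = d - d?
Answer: 1338913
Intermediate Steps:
U(d) = 0
(N(-48) - 1608)*(-827 + U(63)) = (-11 - 1608)*(-827 + 0) = -1619*(-827) = 1338913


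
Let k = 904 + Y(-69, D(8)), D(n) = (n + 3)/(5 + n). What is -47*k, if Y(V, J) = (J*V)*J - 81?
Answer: -6144686/169 ≈ -36359.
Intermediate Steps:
D(n) = (3 + n)/(5 + n)
Y(V, J) = -81 + V*J² (Y(V, J) = V*J² - 81 = -81 + V*J²)
k = 130738/169 (k = 904 + (-81 - 69*(3 + 8)²/(5 + 8)²) = 904 + (-81 - 69*(11/13)²) = 904 + (-81 - 69*121/169) = 904 + (-81 - 8349/169) = 904 - 22038/169 = 130738/169 ≈ 773.60)
-47*k = -47*130738/169 = -6144686/169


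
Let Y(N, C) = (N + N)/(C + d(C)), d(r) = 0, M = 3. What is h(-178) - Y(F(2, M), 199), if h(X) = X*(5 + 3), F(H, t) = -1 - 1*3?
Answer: -283368/199 ≈ -1424.0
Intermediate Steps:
F(H, t) = -4 (F(H, t) = -1 - 3 = -4)
Y(N, C) = 2*N/C (Y(N, C) = (N + N)/(C + 0) = (2*N)/C = 2*N/C)
h(X) = 8*X (h(X) = X*8 = 8*X)
h(-178) - Y(F(2, M), 199) = 8*(-178) - 2*(-4)/199 = -1424 - 2*(-4)/199 = -1424 - 1*(-8/199) = -1424 + 8/199 = -283368/199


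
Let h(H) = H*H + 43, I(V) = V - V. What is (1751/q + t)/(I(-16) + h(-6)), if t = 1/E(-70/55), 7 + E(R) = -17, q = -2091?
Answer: -865/77736 ≈ -0.011127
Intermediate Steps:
I(V) = 0
E(R) = -24 (E(R) = -7 - 17 = -24)
h(H) = 43 + H² (h(H) = H² + 43 = 43 + H²)
t = -1/24 (t = 1/(-24) = -1/24 ≈ -0.041667)
(1751/q + t)/(I(-16) + h(-6)) = (1751/(-2091) - 1/24)/(0 + (43 + (-6)²)) = (1751*(-1/2091) - 1/24)/(0 + (43 + 36)) = (-103/123 - 1/24)/(0 + 79) = -865/984/79 = -865/984*1/79 = -865/77736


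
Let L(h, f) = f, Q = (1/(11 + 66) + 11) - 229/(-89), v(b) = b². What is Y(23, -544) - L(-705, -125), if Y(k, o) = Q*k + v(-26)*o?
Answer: -2517151592/6853 ≈ -3.6731e+5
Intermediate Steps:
Q = 93105/6853 (Q = (1/77 + 11) - 229*(-1/89) = (1/77 + 11) + 229/89 = 848/77 + 229/89 = 93105/6853 ≈ 13.586)
Y(k, o) = 676*o + 93105*k/6853 (Y(k, o) = 93105*k/6853 + (-26)²*o = 93105*k/6853 + 676*o = 676*o + 93105*k/6853)
Y(23, -544) - L(-705, -125) = (676*(-544) + (93105/6853)*23) - 1*(-125) = (-367744 + 2141415/6853) + 125 = -2518008217/6853 + 125 = -2517151592/6853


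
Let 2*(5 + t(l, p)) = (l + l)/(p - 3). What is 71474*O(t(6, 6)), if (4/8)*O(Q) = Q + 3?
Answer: 0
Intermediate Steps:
t(l, p) = -5 + l/(-3 + p) (t(l, p) = -5 + ((l + l)/(p - 3))/2 = -5 + ((2*l)/(-3 + p))/2 = -5 + (2*l/(-3 + p))/2 = -5 + l/(-3 + p))
O(Q) = 6 + 2*Q (O(Q) = 2*(Q + 3) = 2*(3 + Q) = 6 + 2*Q)
71474*O(t(6, 6)) = 71474*(6 + 2*((15 + 6 - 5*6)/(-3 + 6))) = 71474*(6 + 2*((15 + 6 - 30)/3)) = 71474*(6 + 2*((⅓)*(-9))) = 71474*(6 + 2*(-3)) = 71474*(6 - 6) = 71474*0 = 0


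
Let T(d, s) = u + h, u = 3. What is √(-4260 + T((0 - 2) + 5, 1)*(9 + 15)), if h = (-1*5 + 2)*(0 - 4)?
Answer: 10*I*√39 ≈ 62.45*I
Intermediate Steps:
h = 12 (h = (-5 + 2)*(-4) = -3*(-4) = 12)
T(d, s) = 15 (T(d, s) = 3 + 12 = 15)
√(-4260 + T((0 - 2) + 5, 1)*(9 + 15)) = √(-4260 + 15*(9 + 15)) = √(-4260 + 15*24) = √(-4260 + 360) = √(-3900) = 10*I*√39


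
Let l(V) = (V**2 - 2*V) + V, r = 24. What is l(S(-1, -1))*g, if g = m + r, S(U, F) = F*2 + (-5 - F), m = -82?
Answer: -2436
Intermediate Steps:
S(U, F) = -5 + F (S(U, F) = 2*F + (-5 - F) = -5 + F)
g = -58 (g = -82 + 24 = -58)
l(V) = V**2 - V
l(S(-1, -1))*g = ((-5 - 1)*(-1 + (-5 - 1)))*(-58) = -6*(-1 - 6)*(-58) = -6*(-7)*(-58) = 42*(-58) = -2436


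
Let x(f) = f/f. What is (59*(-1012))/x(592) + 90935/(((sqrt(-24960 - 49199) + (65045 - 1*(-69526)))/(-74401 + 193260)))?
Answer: 74645053238323/3621885640 - 2161688633*I*sqrt(74159)/3621885640 ≈ 20609.0 - 162.53*I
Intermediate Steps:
x(f) = 1
(59*(-1012))/x(592) + 90935/(((sqrt(-24960 - 49199) + (65045 - 1*(-69526)))/(-74401 + 193260))) = (59*(-1012))/1 + 90935/(((sqrt(-24960 - 49199) + (65045 - 1*(-69526)))/(-74401 + 193260))) = -59708*1 + 90935/(((sqrt(-74159) + (65045 + 69526))/118859)) = -59708 + 90935/(((I*sqrt(74159) + 134571)*(1/118859))) = -59708 + 90935/(((134571 + I*sqrt(74159))*(1/118859))) = -59708 + 90935/(134571/118859 + I*sqrt(74159)/118859)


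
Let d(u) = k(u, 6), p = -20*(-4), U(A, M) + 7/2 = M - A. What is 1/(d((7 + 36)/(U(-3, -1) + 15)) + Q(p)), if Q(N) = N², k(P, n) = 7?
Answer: 1/6407 ≈ 0.00015608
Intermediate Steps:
U(A, M) = -7/2 + M - A (U(A, M) = -7/2 + (M - A) = -7/2 + M - A)
p = 80
d(u) = 7
1/(d((7 + 36)/(U(-3, -1) + 15)) + Q(p)) = 1/(7 + 80²) = 1/(7 + 6400) = 1/6407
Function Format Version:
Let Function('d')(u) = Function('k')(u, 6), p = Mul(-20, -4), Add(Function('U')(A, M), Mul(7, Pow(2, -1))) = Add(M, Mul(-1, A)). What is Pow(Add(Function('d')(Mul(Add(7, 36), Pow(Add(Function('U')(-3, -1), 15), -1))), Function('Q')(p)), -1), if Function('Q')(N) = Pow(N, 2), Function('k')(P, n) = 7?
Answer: Rational(1, 6407) ≈ 0.00015608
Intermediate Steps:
Function('U')(A, M) = Add(Rational(-7, 2), M, Mul(-1, A)) (Function('U')(A, M) = Add(Rational(-7, 2), Add(M, Mul(-1, A))) = Add(Rational(-7, 2), M, Mul(-1, A)))
p = 80
Function('d')(u) = 7
Pow(Add(Function('d')(Mul(Add(7, 36), Pow(Add(Function('U')(-3, -1), 15), -1))), Function('Q')(p)), -1) = Pow(Add(7, Pow(80, 2)), -1) = Pow(Add(7, 6400), -1) = Pow(6407, -1) = Rational(1, 6407)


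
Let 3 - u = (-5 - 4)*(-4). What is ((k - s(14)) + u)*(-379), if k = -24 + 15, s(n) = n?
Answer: 21224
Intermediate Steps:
k = -9
u = -33 (u = 3 - (-5 - 4)*(-4) = 3 - (-9)*(-4) = 3 - 1*36 = 3 - 36 = -33)
((k - s(14)) + u)*(-379) = ((-9 - 1*14) - 33)*(-379) = ((-9 - 14) - 33)*(-379) = (-23 - 33)*(-379) = -56*(-379) = 21224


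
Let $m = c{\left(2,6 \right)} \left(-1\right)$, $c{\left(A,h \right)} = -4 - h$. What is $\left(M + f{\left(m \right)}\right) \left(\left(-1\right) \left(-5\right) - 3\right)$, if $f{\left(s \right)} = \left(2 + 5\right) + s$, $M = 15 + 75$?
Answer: $214$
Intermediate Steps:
$M = 90$
$m = 10$ ($m = \left(-4 - 6\right) \left(-1\right) = \left(-10\right) \left(-1\right) = 10$)
$f{\left(s \right)} = 7 + s$
$\left(M + f{\left(m \right)}\right) \left(\left(-1\right) \left(-5\right) - 3\right) = \left(90 + \left(7 + 10\right)\right) \left(\left(-1\right) \left(-5\right) - 3\right) = \left(90 + 17\right) \left(5 - 3\right) = 107 \cdot 2 = 214$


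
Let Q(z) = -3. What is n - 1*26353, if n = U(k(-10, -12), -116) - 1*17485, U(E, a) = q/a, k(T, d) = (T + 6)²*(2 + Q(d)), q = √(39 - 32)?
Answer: -43838 - √7/116 ≈ -43838.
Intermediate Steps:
q = √7 ≈ 2.6458
k(T, d) = -(6 + T)² (k(T, d) = (T + 6)²*(2 - 3) = (6 + T)²*(-1) = -(6 + T)²)
U(E, a) = √7/a
n = -17485 - √7/116 (n = √7/(-116) - 1*17485 = √7*(-1/116) - 17485 = -√7/116 - 17485 = -17485 - √7/116 ≈ -17485.)
n - 1*26353 = (-17485 - √7/116) - 1*26353 = (-17485 - √7/116) - 26353 = -43838 - √7/116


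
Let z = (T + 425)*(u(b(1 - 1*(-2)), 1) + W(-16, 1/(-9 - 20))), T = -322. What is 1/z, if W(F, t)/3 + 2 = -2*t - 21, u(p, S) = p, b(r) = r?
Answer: -29/196524 ≈ -0.00014756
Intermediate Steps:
W(F, t) = -69 - 6*t (W(F, t) = -6 + 3*(-2*t - 21) = -6 + 3*(-21 - 2*t) = -6 + (-63 - 6*t) = -69 - 6*t)
z = -196524/29 (z = (-322 + 425)*((1 - 1*(-2)) + (-69 - 6/(-9 - 20))) = 103*((1 + 2) + (-69 - 6/(-29))) = 103*(3 + (-69 - 6*(-1/29))) = 103*(3 + (-69 + 6/29)) = 103*(3 - 1995/29) = 103*(-1908/29) = -196524/29 ≈ -6776.7)
1/z = 1/(-196524/29) = -29/196524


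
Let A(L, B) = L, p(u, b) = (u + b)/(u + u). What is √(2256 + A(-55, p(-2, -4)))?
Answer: √2201 ≈ 46.915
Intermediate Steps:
p(u, b) = (b + u)/(2*u) (p(u, b) = (b + u)/((2*u)) = (b + u)*(1/(2*u)) = (b + u)/(2*u))
√(2256 + A(-55, p(-2, -4))) = √(2256 - 55) = √2201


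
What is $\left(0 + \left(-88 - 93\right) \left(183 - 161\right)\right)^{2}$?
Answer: $15856324$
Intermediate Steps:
$\left(0 + \left(-88 - 93\right) \left(183 - 161\right)\right)^{2} = \left(0 - 3982\right)^{2} = \left(-3982\right)^{2} = 15856324$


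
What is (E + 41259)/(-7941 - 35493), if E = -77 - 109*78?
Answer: -860/1143 ≈ -0.75241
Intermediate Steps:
E = -8579 (E = -77 - 8502 = -8579)
(E + 41259)/(-7941 - 35493) = (-8579 + 41259)/(-7941 - 35493) = 32680/(-43434) = 32680*(-1/43434) = -860/1143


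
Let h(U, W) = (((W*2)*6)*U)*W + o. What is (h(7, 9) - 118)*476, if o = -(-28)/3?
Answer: 9560936/3 ≈ 3.1870e+6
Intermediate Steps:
o = 28/3 (o = -(-28)/3 = -7*(-4/3) = 28/3 ≈ 9.3333)
h(U, W) = 28/3 + 12*U*W**2 (h(U, W) = (((W*2)*6)*U)*W + 28/3 = (((2*W)*6)*U)*W + 28/3 = ((12*W)*U)*W + 28/3 = (12*U*W)*W + 28/3 = 12*U*W**2 + 28/3 = 28/3 + 12*U*W**2)
(h(7, 9) - 118)*476 = ((28/3 + 12*7*9**2) - 118)*476 = ((28/3 + 12*7*81) - 118)*476 = ((28/3 + 6804) - 118)*476 = (20440/3 - 118)*476 = (20086/3)*476 = 9560936/3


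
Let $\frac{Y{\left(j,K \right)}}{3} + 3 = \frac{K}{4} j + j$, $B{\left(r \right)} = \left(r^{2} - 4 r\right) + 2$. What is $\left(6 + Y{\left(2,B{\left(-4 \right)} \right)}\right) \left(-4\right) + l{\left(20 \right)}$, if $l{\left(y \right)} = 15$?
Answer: $-201$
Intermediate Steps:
$B{\left(r \right)} = 2 + r^{2} - 4 r$
$Y{\left(j,K \right)} = -9 + 3 j + \frac{3 K j}{4}$ ($Y{\left(j,K \right)} = -9 + 3 \left(\frac{K}{4} j + j\right) = -9 + 3 \left(\frac{K j}{4} + j\right) = -9 + 3 \left(j + \frac{K j}{4}\right) = -9 + \left(3 j + \frac{3 K j}{4}\right) = -9 + 3 j + \frac{3 K j}{4}$)
$\left(6 + Y{\left(2,B{\left(-4 \right)} \right)}\right) \left(-4\right) + l{\left(20 \right)} = \left(6 + \left(-9 + 3 \cdot 2 + \frac{3}{4} \left(2 + \left(-4\right)^{2} - -16\right) 2\right)\right) \left(-4\right) + 15 = \left(6 + \left(-9 + 6 + \frac{3}{4} \left(2 + 16 + 16\right) 2\right)\right) \left(-4\right) + 15 = \left(6 + \left(-9 + 6 + \frac{3}{4} \cdot 34 \cdot 2\right)\right) \left(-4\right) + 15 = \left(6 + \left(-9 + 6 + 51\right)\right) \left(-4\right) + 15 = \left(6 + 48\right) \left(-4\right) + 15 = 54 \left(-4\right) + 15 = -216 + 15 = -201$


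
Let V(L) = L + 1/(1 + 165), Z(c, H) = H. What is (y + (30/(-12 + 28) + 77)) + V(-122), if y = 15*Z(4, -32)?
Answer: -347351/664 ≈ -523.12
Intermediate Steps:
V(L) = 1/166 + L (V(L) = L + 1/166 = 1/166 + L)
y = -480 (y = 15*(-32) = -480)
(y + (30/(-12 + 28) + 77)) + V(-122) = (-480 + (30/(-12 + 28) + 77)) + (1/166 - 122) = (-480 + (30/16 + 77)) - 20251/166 = (-480 + ((1/16)*30 + 77)) - 20251/166 = (-480 + (15/8 + 77)) - 20251/166 = (-480 + 631/8) - 20251/166 = -3209/8 - 20251/166 = -347351/664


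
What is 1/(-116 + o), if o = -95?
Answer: -1/211 ≈ -0.0047393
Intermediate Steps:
1/(-116 + o) = 1/(-116 - 95) = 1/(-211) = -1/211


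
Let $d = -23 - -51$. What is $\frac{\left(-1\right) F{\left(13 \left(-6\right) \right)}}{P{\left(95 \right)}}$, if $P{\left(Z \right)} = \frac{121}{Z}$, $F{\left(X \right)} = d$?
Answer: $- \frac{2660}{121} \approx -21.983$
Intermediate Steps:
$d = 28$ ($d = -23 + 51 = 28$)
$F{\left(X \right)} = 28$
$\frac{\left(-1\right) F{\left(13 \left(-6\right) \right)}}{P{\left(95 \right)}} = \frac{\left(-1\right) 28}{121 \cdot \frac{1}{95}} = - \frac{28}{121 \cdot \frac{1}{95}} = - \frac{28}{\frac{121}{95}} = \left(-28\right) \frac{95}{121} = - \frac{2660}{121}$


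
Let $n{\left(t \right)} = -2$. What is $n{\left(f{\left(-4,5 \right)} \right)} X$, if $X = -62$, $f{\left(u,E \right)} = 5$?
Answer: $124$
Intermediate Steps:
$n{\left(f{\left(-4,5 \right)} \right)} X = \left(-2\right) \left(-62\right) = 124$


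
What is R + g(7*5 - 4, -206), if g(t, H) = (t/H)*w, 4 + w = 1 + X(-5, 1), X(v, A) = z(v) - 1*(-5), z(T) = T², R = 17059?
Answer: 3513317/206 ≈ 17055.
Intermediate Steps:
X(v, A) = 5 + v² (X(v, A) = v² - 1*(-5) = v² + 5 = 5 + v²)
w = 27 (w = -4 + (1 + (5 + (-5)²)) = -4 + (1 + (5 + 25)) = -4 + (1 + 30) = -4 + 31 = 27)
g(t, H) = 27*t/H (g(t, H) = (t/H)*27 = 27*t/H)
R + g(7*5 - 4, -206) = 17059 + 27*(7*5 - 4)/(-206) = 17059 + 27*(35 - 4)*(-1/206) = 17059 + 27*31*(-1/206) = 17059 - 837/206 = 3513317/206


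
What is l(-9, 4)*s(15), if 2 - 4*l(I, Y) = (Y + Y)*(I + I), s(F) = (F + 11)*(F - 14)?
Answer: 949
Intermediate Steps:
s(F) = (-14 + F)*(11 + F) (s(F) = (11 + F)*(-14 + F) = (-14 + F)*(11 + F))
l(I, Y) = ½ - I*Y (l(I, Y) = ½ - (Y + Y)*(I + I)/4 = ½ - 2*Y*2*I/4 = ½ - I*Y)
l(-9, 4)*s(15) = (½ - 1*(-9)*4)*(-154 + 15² - 3*15) = (½ + 36)*(-154 + 225 - 45) = (73/2)*26 = 949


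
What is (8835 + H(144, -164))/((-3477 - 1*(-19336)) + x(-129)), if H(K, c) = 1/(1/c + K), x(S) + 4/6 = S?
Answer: 625916067/1114344620 ≈ 0.56169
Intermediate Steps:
x(S) = -⅔ + S
H(K, c) = 1/(K + 1/c)
(8835 + H(144, -164))/((-3477 - 1*(-19336)) + x(-129)) = (8835 - 164/(1 + 144*(-164)))/((-3477 - 1*(-19336)) + (-⅔ - 129)) = (8835 - 164/(1 - 23616))/((-3477 + 19336) - 389/3) = (8835 - 164/(-23615))/(15859 - 389/3) = (8835 - 164*(-1/23615))/(47188/3) = (8835 + 164/23615)*(3/47188) = (208638689/23615)*(3/47188) = 625916067/1114344620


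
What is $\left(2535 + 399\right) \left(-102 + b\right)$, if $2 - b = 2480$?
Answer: $-7569720$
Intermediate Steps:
$b = -2478$ ($b = 2 - 2480 = -2478$)
$\left(2535 + 399\right) \left(-102 + b\right) = \left(2535 + 399\right) \left(-102 - 2478\right) = 2934 \left(-2580\right) = -7569720$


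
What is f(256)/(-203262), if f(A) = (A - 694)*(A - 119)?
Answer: 10001/33877 ≈ 0.29522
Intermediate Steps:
f(A) = (-694 + A)*(-119 + A)
f(256)/(-203262) = (82586 + 256² - 813*256)/(-203262) = (82586 + 65536 - 208128)*(-1/203262) = -60006*(-1/203262) = 10001/33877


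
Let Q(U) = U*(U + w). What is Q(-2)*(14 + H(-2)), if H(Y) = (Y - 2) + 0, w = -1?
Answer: 60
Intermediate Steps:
H(Y) = -2 + Y (H(Y) = (-2 + Y) + 0 = -2 + Y)
Q(U) = U*(-1 + U) (Q(U) = U*(U - 1) = U*(-1 + U))
Q(-2)*(14 + H(-2)) = (-2*(-1 - 2))*(14 + (-2 - 2)) = (-2*(-3))*(14 - 4) = 6*10 = 60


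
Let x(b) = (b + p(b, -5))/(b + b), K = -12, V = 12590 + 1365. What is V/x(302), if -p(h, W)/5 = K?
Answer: 4214410/181 ≈ 23284.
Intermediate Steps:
V = 13955
p(h, W) = 60 (p(h, W) = -5*(-12) = 60)
x(b) = (60 + b)/(2*b) (x(b) = (b + 60)/(b + b) = (60 + b)/((2*b)) = (60 + b)*(1/(2*b)) = (60 + b)/(2*b))
V/x(302) = 13955/(((½)*(60 + 302)/302)) = 13955/(((½)*(1/302)*362)) = 13955/(181/302) = 13955*(302/181) = 4214410/181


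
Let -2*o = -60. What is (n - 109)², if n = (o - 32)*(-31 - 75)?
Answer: 10609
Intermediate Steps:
o = 30 (o = -½*(-60) = 30)
n = 212 (n = (30 - 32)*(-31 - 75) = -2*(-106) = 212)
(n - 109)² = (212 - 109)² = 103² = 10609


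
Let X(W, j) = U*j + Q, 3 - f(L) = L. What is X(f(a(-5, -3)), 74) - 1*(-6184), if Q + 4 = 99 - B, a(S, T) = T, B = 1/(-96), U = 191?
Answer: 1959649/96 ≈ 20413.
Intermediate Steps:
B = -1/96 ≈ -0.010417
f(L) = 3 - L
Q = 9121/96 (Q = -4 + (99 - 1*(-1/96)) = -4 + (99 + 1/96) = -4 + 9505/96 = 9121/96 ≈ 95.010)
X(W, j) = 9121/96 + 191*j (X(W, j) = 191*j + 9121/96 = 9121/96 + 191*j)
X(f(a(-5, -3)), 74) - 1*(-6184) = (9121/96 + 191*74) - 1*(-6184) = (9121/96 + 14134) + 6184 = 1365985/96 + 6184 = 1959649/96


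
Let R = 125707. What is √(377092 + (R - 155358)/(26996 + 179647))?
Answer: √16102323597410715/206643 ≈ 614.08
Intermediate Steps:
√(377092 + (R - 155358)/(26996 + 179647)) = √(377092 + (125707 - 155358)/(26996 + 179647)) = √(377092 - 29651/206643) = √(77923392505/206643) = √16102323597410715/206643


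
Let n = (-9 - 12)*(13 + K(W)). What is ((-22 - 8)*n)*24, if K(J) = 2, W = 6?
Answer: 226800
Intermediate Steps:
n = -315 (n = (-9 - 12)*(13 + 2) = -21*15 = -315)
((-22 - 8)*n)*24 = ((-22 - 8)*(-315))*24 = -30*(-315)*24 = 9450*24 = 226800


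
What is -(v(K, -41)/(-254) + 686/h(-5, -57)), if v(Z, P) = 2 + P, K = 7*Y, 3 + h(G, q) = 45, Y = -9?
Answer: -12563/762 ≈ -16.487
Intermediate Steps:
h(G, q) = 42 (h(G, q) = -3 + 45 = 42)
K = -63 (K = 7*(-9) = -63)
-(v(K, -41)/(-254) + 686/h(-5, -57)) = -((2 - 41)/(-254) + 686/42) = -(-39*(-1/254) + 686*(1/42)) = -(39/254 + 49/3) = -1*12563/762 = -12563/762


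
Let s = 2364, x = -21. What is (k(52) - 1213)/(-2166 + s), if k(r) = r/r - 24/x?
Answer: -4238/693 ≈ -6.1154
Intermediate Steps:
k(r) = 15/7 (k(r) = r/r - 24/(-21) = 1 - 24*(-1/21) = 1 + 8/7 = 15/7)
(k(52) - 1213)/(-2166 + s) = (15/7 - 1213)/(-2166 + 2364) = -8476/7/198 = -8476/7*1/198 = -4238/693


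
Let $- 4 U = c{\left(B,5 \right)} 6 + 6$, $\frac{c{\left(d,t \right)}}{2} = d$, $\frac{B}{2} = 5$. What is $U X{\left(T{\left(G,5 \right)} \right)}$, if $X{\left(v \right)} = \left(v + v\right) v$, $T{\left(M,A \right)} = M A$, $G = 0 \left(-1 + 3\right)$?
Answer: $0$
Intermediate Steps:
$B = 10$ ($B = 2 \cdot 5 = 10$)
$c{\left(d,t \right)} = 2 d$
$G = 0$ ($G = 0 \cdot 2 = 0$)
$T{\left(M,A \right)} = A M$
$U = - \frac{63}{2}$ ($U = - \frac{2 \cdot 10 \cdot 6 + 6}{4} = - \frac{20 \cdot 6 + 6}{4} = - \frac{120 + 6}{4} = \left(- \frac{1}{4}\right) 126 = - \frac{63}{2} \approx -31.5$)
$X{\left(v \right)} = 2 v^{2}$ ($X{\left(v \right)} = 2 v v = 2 v^{2}$)
$U X{\left(T{\left(G,5 \right)} \right)} = - \frac{63 \cdot 2 \left(5 \cdot 0\right)^{2}}{2} = - \frac{63 \cdot 2 \cdot 0^{2}}{2} = - \frac{63 \cdot 2 \cdot 0}{2} = \left(- \frac{63}{2}\right) 0 = 0$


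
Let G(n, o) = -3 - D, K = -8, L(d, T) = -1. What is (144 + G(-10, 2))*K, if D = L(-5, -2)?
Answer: -1136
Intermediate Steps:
D = -1
G(n, o) = -2 (G(n, o) = -3 - 1*(-1) = -3 + 1 = -2)
(144 + G(-10, 2))*K = (144 - 2)*(-8) = 142*(-8) = -1136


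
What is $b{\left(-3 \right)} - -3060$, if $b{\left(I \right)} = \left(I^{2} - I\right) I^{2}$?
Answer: $3168$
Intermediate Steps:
$b{\left(I \right)} = I^{2} \left(I^{2} - I\right)$
$b{\left(-3 \right)} - -3060 = \left(-3\right)^{3} \left(-1 - 3\right) - -3060 = \left(-27\right) \left(-4\right) + 3060 = 108 + 3060 = 3168$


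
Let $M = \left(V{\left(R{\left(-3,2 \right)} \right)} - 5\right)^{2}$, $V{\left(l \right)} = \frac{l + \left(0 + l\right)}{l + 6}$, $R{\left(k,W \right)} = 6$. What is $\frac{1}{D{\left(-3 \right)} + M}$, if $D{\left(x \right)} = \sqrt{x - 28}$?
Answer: $\frac{16}{287} - \frac{i \sqrt{31}}{287} \approx 0.055749 - 0.0194 i$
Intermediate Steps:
$V{\left(l \right)} = \frac{2 l}{6 + l}$ ($V{\left(l \right)} = \frac{l + l}{6 + l} = \frac{2 l}{6 + l}$)
$D{\left(x \right)} = \sqrt{-28 + x}$
$M = 16$ ($M = \left(2 \cdot 6 \frac{1}{6 + 6} - 5\right)^{2} = \left(2 \cdot 6 \cdot \frac{1}{12} - 5\right)^{2} = \left(1 - 5\right)^{2} = \left(-4\right)^{2} = 16$)
$\frac{1}{D{\left(-3 \right)} + M} = \frac{1}{\sqrt{-28 - 3} + 16} = \frac{1}{\sqrt{-31} + 16} = \frac{1}{i \sqrt{31} + 16} = \frac{1}{16 + i \sqrt{31}}$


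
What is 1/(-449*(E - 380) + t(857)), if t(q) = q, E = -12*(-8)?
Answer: 1/128373 ≈ 7.7898e-6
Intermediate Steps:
E = 96
1/(-449*(E - 380) + t(857)) = 1/(-449*(96 - 380) + 857) = 1/(-449*(-284) + 857) = 1/(127516 + 857) = 1/128373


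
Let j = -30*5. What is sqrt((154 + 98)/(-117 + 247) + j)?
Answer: 2*I*sqrt(156390)/65 ≈ 12.168*I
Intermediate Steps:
j = -150
sqrt((154 + 98)/(-117 + 247) + j) = sqrt((154 + 98)/(-117 + 247) - 150) = sqrt(252/130 - 150) = sqrt(252*(1/130) - 150) = sqrt(126/65 - 150) = sqrt(-9624/65) = 2*I*sqrt(156390)/65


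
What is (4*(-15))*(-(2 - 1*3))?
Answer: -60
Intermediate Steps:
(4*(-15))*(-(2 - 1*3)) = -(-60)*(2 - 3) = -(-60)*(-1) = -60*1 = -60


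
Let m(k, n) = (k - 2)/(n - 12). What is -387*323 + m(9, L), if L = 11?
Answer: -125008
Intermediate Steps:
m(k, n) = (-2 + k)/(-12 + n)
-387*323 + m(9, L) = -387*323 + (-2 + 9)/(-12 + 11) = -125001 + 7/(-1) = -125001 - 1*7 = -125001 - 7 = -125008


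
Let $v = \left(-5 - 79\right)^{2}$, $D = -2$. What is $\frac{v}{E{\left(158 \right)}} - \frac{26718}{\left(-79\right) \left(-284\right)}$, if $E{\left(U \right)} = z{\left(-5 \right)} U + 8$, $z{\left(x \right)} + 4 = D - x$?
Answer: $- \frac{13526343}{280450} \approx -48.231$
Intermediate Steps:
$z{\left(x \right)} = -6 - x$ ($z{\left(x \right)} = -4 - \left(2 + x\right) = -6 - x$)
$v = 7056$ ($v = \left(-84\right)^{2} = 7056$)
$E{\left(U \right)} = 8 - U$ ($E{\left(U \right)} = \left(-6 - -5\right) U + 8 = \left(-6 + 5\right) U + 8 = - U + 8 = 8 - U$)
$\frac{v}{E{\left(158 \right)}} - \frac{26718}{\left(-79\right) \left(-284\right)} = \frac{7056}{8 - 158} - \frac{26718}{\left(-79\right) \left(-284\right)} = \frac{7056}{8 - 158} - \frac{26718}{22436} = \frac{7056}{-150} - \frac{13359}{11218} = 7056 \left(- \frac{1}{150}\right) - \frac{13359}{11218} = - \frac{1176}{25} - \frac{13359}{11218} = - \frac{13526343}{280450}$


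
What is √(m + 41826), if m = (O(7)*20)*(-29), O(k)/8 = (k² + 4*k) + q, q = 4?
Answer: I*√334014 ≈ 577.94*I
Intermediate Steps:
O(k) = 32 + 8*k² + 32*k (O(k) = 8*((k² + 4*k) + 4) = 8*(4 + k² + 4*k) = 32 + 8*k² + 32*k)
m = -375840 (m = ((32 + 8*7² + 32*7)*20)*(-29) = ((32 + 8*49 + 224)*20)*(-29) = ((32 + 392 + 224)*20)*(-29) = (648*20)*(-29) = 12960*(-29) = -375840)
√(m + 41826) = √(-375840 + 41826) = √(-334014) = I*√334014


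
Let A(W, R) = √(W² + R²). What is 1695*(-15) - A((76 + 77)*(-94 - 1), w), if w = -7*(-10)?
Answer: -25425 - 65*√50005 ≈ -39960.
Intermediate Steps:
w = 70
A(W, R) = √(R² + W²)
1695*(-15) - A((76 + 77)*(-94 - 1), w) = 1695*(-15) - √(70² + ((76 + 77)*(-94 - 1))²) = -25425 - √(4900 + (153*(-95))²) = -25425 - √(4900 + (-14535)²) = -25425 - √(4900 + 211266225) = -25425 - √211271125 = -25425 - 65*√50005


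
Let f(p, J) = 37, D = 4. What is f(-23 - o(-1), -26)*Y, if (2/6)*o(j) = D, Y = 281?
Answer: 10397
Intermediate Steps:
o(j) = 12 (o(j) = 3*4 = 12)
f(-23 - o(-1), -26)*Y = 37*281 = 10397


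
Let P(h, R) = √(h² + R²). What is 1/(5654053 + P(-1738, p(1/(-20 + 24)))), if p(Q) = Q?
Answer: 90464848/511492996898639 - 4*√48330305/511492996898639 ≈ 1.7681e-7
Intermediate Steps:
P(h, R) = √(R² + h²)
1/(5654053 + P(-1738, p(1/(-20 + 24)))) = 1/(5654053 + √((1/(-20 + 24))² + (-1738)²)) = 1/(5654053 + √((1/4)² + 3020644)) = 1/(5654053 + √((¼)² + 3020644)) = 1/(5654053 + √(1/16 + 3020644)) = 1/(5654053 + √(48330305/16)) = 1/(5654053 + √48330305/4)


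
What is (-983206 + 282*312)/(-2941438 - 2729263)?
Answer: 895222/5670701 ≈ 0.15787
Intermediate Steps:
(-983206 + 282*312)/(-2941438 - 2729263) = (-983206 + 87984)/(-5670701) = -895222*(-1/5670701) = 895222/5670701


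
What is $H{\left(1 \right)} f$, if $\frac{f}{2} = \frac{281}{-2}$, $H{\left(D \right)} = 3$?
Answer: $-843$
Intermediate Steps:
$f = -281$ ($f = 2 \frac{281}{-2} = 2 \cdot 281 \left(- \frac{1}{2}\right) = 2 \left(- \frac{281}{2}\right) = -281$)
$H{\left(1 \right)} f = 3 \left(-281\right) = -843$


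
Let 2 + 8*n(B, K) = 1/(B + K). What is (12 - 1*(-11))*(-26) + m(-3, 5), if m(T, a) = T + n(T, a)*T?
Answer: -9607/16 ≈ -600.44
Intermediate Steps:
n(B, K) = -¼ + 1/(8*(B + K))
m(T, a) = T + T*(⅛ - T/4 - a/4)/(T + a) (m(T, a) = T + ((⅛ - T/4 - a/4)/(T + a))*T = T + T*(⅛ - T/4 - a/4)/(T + a))
(12 - 1*(-11))*(-26) + m(-3, 5) = (12 - 1*(-11))*(-26) + (⅛)*(-3)*(1 + 6*(-3) + 6*5)/(-3 + 5) = (12 + 11)*(-26) + (⅛)*(-3)*(1 - 18 + 30)/2 = 23*(-26) + (⅛)*(-3)*(½)*13 = -598 - 39/16 = -9607/16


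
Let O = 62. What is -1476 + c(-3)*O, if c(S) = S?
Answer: -1662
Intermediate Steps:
-1476 + c(-3)*O = -1476 - 3*62 = -1476 - 186 = -1662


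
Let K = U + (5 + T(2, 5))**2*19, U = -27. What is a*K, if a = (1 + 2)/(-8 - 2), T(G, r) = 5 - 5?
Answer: -672/5 ≈ -134.40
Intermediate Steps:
T(G, r) = 0
a = -3/10 (a = 3/(-10) = 3*(-1/10) = -3/10 ≈ -0.30000)
K = 448 (K = -27 + (5 + 0)**2*19 = -27 + 5**2*19 = -27 + 25*19 = -27 + 475 = 448)
a*K = -3/10*448 = -672/5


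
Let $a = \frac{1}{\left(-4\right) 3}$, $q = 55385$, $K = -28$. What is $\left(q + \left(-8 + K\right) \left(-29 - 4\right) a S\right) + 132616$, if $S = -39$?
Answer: $191862$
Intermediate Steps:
$a = - \frac{1}{12}$ ($a = \frac{1}{-12} = - \frac{1}{12} \approx -0.083333$)
$\left(q + \left(-8 + K\right) \left(-29 - 4\right) a S\right) + 132616 = \left(55385 + \left(-8 - 28\right) \left(-29 - 4\right) \left(- \frac{1}{12}\right) \left(-39\right)\right) + 132616 = \left(55385 + \left(-36\right) \left(-33\right) \left(- \frac{1}{12}\right) \left(-39\right)\right) + 132616 = \left(55385 + 1188 \left(- \frac{1}{12}\right) \left(-39\right)\right) + 132616 = \left(55385 - -3861\right) + 132616 = \left(55385 + 3861\right) + 132616 = 59246 + 132616 = 191862$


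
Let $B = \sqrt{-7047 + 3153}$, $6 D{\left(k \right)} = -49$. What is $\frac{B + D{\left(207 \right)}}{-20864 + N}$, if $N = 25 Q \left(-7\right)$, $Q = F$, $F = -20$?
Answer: $\frac{49}{104184} - \frac{i \sqrt{3894}}{17364} \approx 0.00047032 - 0.0035938 i$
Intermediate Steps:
$Q = -20$
$D{\left(k \right)} = - \frac{49}{6}$ ($D{\left(k \right)} = \frac{1}{6} \left(-49\right) = - \frac{49}{6}$)
$B = i \sqrt{3894}$ ($B = \sqrt{-3894} = i \sqrt{3894} \approx 62.402 i$)
$N = 3500$ ($N = 25 \left(-20\right) \left(-7\right) = \left(-500\right) \left(-7\right) = 3500$)
$\frac{B + D{\left(207 \right)}}{-20864 + N} = \frac{i \sqrt{3894} - \frac{49}{6}}{-20864 + 3500} = \frac{- \frac{49}{6} + i \sqrt{3894}}{-17364} = \left(- \frac{49}{6} + i \sqrt{3894}\right) \left(- \frac{1}{17364}\right) = \frac{49}{104184} - \frac{i \sqrt{3894}}{17364}$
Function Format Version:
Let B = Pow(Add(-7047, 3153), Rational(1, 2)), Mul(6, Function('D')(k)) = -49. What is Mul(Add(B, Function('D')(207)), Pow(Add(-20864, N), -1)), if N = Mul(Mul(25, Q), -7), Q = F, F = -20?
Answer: Add(Rational(49, 104184), Mul(Rational(-1, 17364), I, Pow(3894, Rational(1, 2)))) ≈ Add(0.00047032, Mul(-0.0035938, I))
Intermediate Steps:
Q = -20
Function('D')(k) = Rational(-49, 6) (Function('D')(k) = Mul(Rational(1, 6), -49) = Rational(-49, 6))
B = Mul(I, Pow(3894, Rational(1, 2))) (B = Pow(-3894, Rational(1, 2)) = Mul(I, Pow(3894, Rational(1, 2))) ≈ Mul(62.402, I))
N = 3500 (N = Mul(Mul(25, -20), -7) = Mul(-500, -7) = 3500)
Mul(Add(B, Function('D')(207)), Pow(Add(-20864, N), -1)) = Mul(Add(Mul(I, Pow(3894, Rational(1, 2))), Rational(-49, 6)), Pow(Add(-20864, 3500), -1)) = Mul(Add(Rational(-49, 6), Mul(I, Pow(3894, Rational(1, 2)))), Pow(-17364, -1)) = Mul(Add(Rational(-49, 6), Mul(I, Pow(3894, Rational(1, 2)))), Rational(-1, 17364)) = Add(Rational(49, 104184), Mul(Rational(-1, 17364), I, Pow(3894, Rational(1, 2))))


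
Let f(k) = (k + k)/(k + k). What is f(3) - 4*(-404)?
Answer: 1617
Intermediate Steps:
f(k) = 1 (f(k) = (2*k)/((2*k)) = (2*k)*(1/(2*k)) = 1)
f(3) - 4*(-404) = 1 - 4*(-404) = 1 + 1616 = 1617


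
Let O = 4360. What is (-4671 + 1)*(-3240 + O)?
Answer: -5230400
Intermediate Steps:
(-4671 + 1)*(-3240 + O) = (-4671 + 1)*(-3240 + 4360) = -4670*1120 = -5230400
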